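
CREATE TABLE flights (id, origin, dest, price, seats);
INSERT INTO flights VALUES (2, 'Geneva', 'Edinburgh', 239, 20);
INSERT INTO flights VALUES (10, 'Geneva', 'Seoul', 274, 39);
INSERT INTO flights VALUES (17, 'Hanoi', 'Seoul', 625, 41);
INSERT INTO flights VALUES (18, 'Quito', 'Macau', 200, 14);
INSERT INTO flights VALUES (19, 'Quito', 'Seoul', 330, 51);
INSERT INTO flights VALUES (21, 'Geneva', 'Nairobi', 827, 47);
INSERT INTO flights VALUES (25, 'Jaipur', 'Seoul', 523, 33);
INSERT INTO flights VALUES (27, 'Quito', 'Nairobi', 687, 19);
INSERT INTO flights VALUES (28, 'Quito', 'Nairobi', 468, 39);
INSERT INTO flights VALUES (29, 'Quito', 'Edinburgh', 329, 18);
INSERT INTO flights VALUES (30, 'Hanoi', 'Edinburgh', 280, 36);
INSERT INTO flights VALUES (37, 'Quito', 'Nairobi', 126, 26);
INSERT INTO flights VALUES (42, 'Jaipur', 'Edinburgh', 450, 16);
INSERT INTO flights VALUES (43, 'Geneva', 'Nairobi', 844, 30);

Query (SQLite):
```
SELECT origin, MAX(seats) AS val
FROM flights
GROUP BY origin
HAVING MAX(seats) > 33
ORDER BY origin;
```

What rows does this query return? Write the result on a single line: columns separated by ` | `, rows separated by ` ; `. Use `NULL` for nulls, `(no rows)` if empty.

Partition flights by origin; compute MAX(seats) within each group.
HAVING: keep groups where MAX(seats) > 33.
  Geneva: ids {2, 10, 21, 43} → MAX(seats)=47
  Hanoi: ids {17, 30} → MAX(seats)=41
  Jaipur: ids {25, 42} → MAX(seats)=33
  Quito: ids {18, 19, 27, 28, 29, 37} → MAX(seats)=51

Geneva | 47 ; Hanoi | 41 ; Quito | 51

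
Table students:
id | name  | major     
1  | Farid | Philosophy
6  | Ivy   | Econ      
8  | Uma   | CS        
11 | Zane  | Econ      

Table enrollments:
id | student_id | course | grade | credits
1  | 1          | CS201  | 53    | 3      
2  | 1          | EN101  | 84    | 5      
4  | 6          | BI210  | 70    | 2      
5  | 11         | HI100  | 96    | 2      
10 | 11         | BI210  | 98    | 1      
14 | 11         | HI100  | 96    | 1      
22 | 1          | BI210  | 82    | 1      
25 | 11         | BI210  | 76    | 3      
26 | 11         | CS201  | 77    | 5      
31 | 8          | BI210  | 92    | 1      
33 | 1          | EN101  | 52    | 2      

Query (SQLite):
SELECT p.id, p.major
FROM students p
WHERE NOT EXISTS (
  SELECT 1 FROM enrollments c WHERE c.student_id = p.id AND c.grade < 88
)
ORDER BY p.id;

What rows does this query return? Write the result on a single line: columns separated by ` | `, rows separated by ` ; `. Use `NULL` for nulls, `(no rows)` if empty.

8 | CS

For each students row, check whether any enrollments with matching student_id has grade < 88.
Keep rows where that is false.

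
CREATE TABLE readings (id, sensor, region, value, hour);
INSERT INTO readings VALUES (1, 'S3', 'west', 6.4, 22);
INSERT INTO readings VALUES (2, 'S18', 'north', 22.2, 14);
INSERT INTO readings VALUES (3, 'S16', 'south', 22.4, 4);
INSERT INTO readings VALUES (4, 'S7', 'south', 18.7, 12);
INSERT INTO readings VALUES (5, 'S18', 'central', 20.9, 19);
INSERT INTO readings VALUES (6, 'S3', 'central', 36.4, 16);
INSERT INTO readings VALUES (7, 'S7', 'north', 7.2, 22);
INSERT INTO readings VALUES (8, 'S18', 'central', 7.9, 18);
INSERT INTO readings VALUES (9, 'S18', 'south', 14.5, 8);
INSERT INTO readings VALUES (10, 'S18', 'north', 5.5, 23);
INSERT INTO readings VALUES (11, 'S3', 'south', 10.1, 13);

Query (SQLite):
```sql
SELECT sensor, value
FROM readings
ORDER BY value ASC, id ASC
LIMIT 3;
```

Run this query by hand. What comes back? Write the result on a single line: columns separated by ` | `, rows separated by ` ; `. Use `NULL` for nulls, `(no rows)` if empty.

Sort by value asc, tiebreak id asc: (5.5, id=10), (6.4, id=1), (7.2, id=7), (7.9, id=8), (10.1, id=11), (14.5, id=9) …. Take first 3.

S18 | 5.5 ; S3 | 6.4 ; S7 | 7.2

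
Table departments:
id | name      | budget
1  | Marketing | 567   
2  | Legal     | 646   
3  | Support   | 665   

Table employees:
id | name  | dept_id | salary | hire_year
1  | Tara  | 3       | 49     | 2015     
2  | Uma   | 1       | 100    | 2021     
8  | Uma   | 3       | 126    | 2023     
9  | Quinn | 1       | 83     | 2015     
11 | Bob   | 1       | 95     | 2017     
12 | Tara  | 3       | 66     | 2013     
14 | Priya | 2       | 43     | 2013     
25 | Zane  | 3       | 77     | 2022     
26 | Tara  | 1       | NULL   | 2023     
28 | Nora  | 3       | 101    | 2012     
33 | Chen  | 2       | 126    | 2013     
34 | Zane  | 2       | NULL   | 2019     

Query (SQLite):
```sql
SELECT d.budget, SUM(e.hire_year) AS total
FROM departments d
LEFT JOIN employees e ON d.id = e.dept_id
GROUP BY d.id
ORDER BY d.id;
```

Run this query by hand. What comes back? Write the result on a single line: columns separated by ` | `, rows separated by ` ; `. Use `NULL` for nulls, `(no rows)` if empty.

LEFT JOIN keeps every departments row; unmatched ones get NULL for employees columns.
Group by departments.id and compute SUM(e.hire_year). SUM over an all-NULL group is NULL.
  1: ids {2, 9, 11, 26} → SUM(e.hire_year)=8076
  2: ids {14, 33, 34} → SUM(e.hire_year)=6045
  3: ids {1, 8, 12, 25, 28} → SUM(e.hire_year)=10085

567 | 8076 ; 646 | 6045 ; 665 | 10085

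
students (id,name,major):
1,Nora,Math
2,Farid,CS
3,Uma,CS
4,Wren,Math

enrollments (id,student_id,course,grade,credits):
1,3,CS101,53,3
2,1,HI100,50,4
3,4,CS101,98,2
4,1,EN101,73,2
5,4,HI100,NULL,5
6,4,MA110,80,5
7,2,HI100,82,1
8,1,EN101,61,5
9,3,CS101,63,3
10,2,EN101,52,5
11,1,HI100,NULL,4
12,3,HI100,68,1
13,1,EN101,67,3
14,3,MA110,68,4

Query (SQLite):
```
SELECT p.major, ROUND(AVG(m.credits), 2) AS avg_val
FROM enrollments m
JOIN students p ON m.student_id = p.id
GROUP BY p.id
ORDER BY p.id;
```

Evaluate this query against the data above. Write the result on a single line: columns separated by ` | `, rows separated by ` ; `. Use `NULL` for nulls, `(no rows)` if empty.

Join each enrollments row to its students via student_id.
Group joined rows by students.id; compute ROUND(AVG(m.credits), 2) per group.
  1: ids {2, 4, 8, 11, 13} → ROUND(AVG(m.credits), 2)=3.6
  2: ids {7, 10} → ROUND(AVG(m.credits), 2)=3
  3: ids {1, 9, 12, 14} → ROUND(AVG(m.credits), 2)=2.75
  4: ids {3, 5, 6} → ROUND(AVG(m.credits), 2)=4

Math | 3.6 ; CS | 3 ; CS | 2.75 ; Math | 4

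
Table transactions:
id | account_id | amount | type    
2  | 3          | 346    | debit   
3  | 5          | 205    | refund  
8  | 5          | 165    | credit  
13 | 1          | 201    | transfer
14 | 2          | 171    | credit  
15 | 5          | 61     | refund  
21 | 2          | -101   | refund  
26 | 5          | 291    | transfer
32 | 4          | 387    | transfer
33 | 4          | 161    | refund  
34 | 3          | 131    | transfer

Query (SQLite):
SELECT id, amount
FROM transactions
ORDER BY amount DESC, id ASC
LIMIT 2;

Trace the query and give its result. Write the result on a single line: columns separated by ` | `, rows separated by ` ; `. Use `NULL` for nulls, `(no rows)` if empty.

Sort by amount desc, tiebreak id asc: (387, id=32), (346, id=2), (291, id=26), (205, id=3), (201, id=13) …. Take first 2.

32 | 387 ; 2 | 346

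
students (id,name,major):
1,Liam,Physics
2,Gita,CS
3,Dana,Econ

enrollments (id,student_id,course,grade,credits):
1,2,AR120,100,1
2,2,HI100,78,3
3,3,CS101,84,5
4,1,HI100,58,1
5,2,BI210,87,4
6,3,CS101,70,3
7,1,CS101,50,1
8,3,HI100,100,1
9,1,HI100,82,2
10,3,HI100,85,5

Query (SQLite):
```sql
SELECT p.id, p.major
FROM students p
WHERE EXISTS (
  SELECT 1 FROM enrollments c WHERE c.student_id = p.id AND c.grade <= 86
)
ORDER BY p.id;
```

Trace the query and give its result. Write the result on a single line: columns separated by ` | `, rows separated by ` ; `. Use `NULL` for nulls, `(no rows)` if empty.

For each students row, check whether any enrollments with matching student_id has grade <= 86.
Keep rows where that is true.

1 | Physics ; 2 | CS ; 3 | Econ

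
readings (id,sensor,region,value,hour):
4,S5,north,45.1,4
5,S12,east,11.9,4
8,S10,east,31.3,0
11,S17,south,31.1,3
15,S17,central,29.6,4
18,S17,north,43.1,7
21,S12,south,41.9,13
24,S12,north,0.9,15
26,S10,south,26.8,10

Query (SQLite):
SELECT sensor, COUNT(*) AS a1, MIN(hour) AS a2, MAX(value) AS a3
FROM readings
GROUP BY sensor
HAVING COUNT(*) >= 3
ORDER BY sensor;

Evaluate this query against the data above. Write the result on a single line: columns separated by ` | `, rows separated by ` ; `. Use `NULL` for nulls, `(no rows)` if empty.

Group readings by sensor.
Per group compute: COUNT(*), MIN(hour), MAX(value).
HAVING: drop groups with fewer than 3 rows.
  S10: ids {8, 26} → COUNT(*)=2, MIN(hour)=0, MAX(value)=31.3
  S12: ids {5, 21, 24} → COUNT(*)=3, MIN(hour)=4, MAX(value)=41.9
  S17: ids {11, 15, 18} → COUNT(*)=3, MIN(hour)=3, MAX(value)=43.1
  S5: ids {4} → COUNT(*)=1, MIN(hour)=4, MAX(value)=45.1

S12 | 3 | 4 | 41.9 ; S17 | 3 | 3 | 43.1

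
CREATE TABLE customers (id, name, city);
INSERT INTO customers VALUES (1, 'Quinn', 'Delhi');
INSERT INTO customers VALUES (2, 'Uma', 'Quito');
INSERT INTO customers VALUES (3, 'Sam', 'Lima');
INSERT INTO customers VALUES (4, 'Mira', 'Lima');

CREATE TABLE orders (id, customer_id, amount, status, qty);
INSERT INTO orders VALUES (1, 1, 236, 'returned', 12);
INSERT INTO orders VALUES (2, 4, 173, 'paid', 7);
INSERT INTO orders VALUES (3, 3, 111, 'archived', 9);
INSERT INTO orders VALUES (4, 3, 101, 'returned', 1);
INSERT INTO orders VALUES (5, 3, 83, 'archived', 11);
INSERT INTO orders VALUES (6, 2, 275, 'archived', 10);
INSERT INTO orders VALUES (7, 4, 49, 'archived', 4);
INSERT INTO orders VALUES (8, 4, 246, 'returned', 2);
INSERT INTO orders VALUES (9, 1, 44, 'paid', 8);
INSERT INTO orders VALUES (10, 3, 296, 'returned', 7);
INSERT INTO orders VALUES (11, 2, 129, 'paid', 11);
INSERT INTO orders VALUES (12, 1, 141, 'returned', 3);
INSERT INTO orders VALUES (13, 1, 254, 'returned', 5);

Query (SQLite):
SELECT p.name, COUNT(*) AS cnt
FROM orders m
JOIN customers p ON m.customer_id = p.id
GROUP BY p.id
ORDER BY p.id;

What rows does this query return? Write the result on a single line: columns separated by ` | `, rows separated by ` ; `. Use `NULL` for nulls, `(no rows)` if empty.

Join each orders row to its customers via customer_id.
Group joined rows by customers.id; compute COUNT(*) per group.
  1: ids {1, 9, 12, 13} → COUNT(*)=4
  2: ids {6, 11} → COUNT(*)=2
  3: ids {3, 4, 5, 10} → COUNT(*)=4
  4: ids {2, 7, 8} → COUNT(*)=3

Quinn | 4 ; Uma | 2 ; Sam | 4 ; Mira | 3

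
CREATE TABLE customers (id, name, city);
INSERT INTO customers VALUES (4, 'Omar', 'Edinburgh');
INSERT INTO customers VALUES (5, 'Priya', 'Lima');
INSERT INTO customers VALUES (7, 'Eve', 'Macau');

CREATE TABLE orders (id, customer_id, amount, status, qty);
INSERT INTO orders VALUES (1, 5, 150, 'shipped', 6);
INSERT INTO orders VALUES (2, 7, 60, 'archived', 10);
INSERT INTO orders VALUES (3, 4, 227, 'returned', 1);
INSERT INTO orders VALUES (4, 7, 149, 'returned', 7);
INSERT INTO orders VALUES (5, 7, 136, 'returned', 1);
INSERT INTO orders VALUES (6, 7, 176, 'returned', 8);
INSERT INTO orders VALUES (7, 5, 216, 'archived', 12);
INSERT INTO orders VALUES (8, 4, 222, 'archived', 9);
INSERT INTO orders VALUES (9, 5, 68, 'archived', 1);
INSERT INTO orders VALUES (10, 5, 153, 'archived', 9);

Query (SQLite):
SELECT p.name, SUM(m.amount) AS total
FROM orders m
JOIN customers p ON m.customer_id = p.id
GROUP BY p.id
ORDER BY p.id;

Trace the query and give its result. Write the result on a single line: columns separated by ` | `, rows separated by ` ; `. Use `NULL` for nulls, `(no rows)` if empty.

Join each orders row to its customers via customer_id.
Group joined rows by customers.id; compute SUM(m.amount) per group.
  4: ids {3, 8} → SUM(m.amount)=449
  5: ids {1, 7, 9, 10} → SUM(m.amount)=587
  7: ids {2, 4, 5, 6} → SUM(m.amount)=521

Omar | 449 ; Priya | 587 ; Eve | 521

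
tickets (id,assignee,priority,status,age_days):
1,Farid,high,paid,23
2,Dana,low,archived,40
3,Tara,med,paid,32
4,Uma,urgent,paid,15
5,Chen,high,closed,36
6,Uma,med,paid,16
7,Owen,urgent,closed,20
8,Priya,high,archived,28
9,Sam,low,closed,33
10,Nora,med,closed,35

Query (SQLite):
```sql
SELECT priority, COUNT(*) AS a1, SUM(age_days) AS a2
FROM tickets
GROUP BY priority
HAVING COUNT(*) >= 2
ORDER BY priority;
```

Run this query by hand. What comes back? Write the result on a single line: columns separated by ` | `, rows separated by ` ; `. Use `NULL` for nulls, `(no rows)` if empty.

high | 3 | 87 ; low | 2 | 73 ; med | 3 | 83 ; urgent | 2 | 35

Group tickets by priority.
Per group compute: COUNT(*), SUM(age_days).
HAVING: drop groups with fewer than 2 rows.
  high: ids {1, 5, 8} → COUNT(*)=3, SUM(age_days)=87
  low: ids {2, 9} → COUNT(*)=2, SUM(age_days)=73
  med: ids {3, 6, 10} → COUNT(*)=3, SUM(age_days)=83
  urgent: ids {4, 7} → COUNT(*)=2, SUM(age_days)=35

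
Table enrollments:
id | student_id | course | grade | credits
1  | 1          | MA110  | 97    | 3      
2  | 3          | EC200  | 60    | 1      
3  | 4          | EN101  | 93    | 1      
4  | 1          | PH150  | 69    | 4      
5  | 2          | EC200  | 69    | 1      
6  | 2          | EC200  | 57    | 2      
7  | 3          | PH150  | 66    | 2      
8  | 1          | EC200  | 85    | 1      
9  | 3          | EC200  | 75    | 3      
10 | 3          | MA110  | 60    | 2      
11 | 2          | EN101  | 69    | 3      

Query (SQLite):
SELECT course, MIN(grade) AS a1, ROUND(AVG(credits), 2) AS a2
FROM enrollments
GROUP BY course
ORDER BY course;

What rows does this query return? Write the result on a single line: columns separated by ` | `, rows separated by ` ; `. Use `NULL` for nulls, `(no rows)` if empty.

Group enrollments by course.
Per group compute: MIN(grade), ROUND(AVG(credits), 2).
  EC200: ids {2, 5, 6, 8, 9} → MIN(grade)=57, ROUND(AVG(credits), 2)=1.6
  EN101: ids {3, 11} → MIN(grade)=69, ROUND(AVG(credits), 2)=2
  MA110: ids {1, 10} → MIN(grade)=60, ROUND(AVG(credits), 2)=2.5
  PH150: ids {4, 7} → MIN(grade)=66, ROUND(AVG(credits), 2)=3

EC200 | 57 | 1.6 ; EN101 | 69 | 2 ; MA110 | 60 | 2.5 ; PH150 | 66 | 3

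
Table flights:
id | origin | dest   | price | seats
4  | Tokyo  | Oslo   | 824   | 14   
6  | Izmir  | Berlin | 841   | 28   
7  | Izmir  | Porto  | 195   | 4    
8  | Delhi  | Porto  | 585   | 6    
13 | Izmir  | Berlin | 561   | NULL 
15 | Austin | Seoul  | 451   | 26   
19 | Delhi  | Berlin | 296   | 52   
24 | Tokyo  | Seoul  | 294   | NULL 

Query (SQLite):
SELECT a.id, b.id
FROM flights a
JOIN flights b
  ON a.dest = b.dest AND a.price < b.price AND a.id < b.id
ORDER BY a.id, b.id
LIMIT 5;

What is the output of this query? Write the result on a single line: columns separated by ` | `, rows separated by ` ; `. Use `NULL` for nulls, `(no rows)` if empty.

7 | 8

Pairs (a,b) with same dest, a.price < b.price, a.id < b.id.
dest groups: Berlin:{6,13,19} Oslo:{4} Porto:{7,8} Seoul:{15,24}
Ordered by (a.id, b.id); first 5.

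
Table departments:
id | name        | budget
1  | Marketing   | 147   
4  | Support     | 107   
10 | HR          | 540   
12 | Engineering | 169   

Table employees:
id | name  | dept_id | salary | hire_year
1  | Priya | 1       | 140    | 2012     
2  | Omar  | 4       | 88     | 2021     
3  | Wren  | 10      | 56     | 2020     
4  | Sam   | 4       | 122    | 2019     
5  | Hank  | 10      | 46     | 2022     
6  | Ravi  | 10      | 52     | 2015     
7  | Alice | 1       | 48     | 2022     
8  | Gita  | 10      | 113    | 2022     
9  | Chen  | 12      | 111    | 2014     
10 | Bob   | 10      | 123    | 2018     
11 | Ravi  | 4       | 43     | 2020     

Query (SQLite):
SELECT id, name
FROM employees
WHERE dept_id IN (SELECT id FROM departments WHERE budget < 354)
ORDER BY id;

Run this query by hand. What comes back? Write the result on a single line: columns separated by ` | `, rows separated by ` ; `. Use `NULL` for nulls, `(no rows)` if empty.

1 | Priya ; 2 | Omar ; 4 | Sam ; 7 | Alice ; 9 | Chen ; 11 | Ravi

Inner query: departments.id where budget < 354.
Outer: keep employees rows whose dept_id is in that set.
Inner query → {1, 4, 12}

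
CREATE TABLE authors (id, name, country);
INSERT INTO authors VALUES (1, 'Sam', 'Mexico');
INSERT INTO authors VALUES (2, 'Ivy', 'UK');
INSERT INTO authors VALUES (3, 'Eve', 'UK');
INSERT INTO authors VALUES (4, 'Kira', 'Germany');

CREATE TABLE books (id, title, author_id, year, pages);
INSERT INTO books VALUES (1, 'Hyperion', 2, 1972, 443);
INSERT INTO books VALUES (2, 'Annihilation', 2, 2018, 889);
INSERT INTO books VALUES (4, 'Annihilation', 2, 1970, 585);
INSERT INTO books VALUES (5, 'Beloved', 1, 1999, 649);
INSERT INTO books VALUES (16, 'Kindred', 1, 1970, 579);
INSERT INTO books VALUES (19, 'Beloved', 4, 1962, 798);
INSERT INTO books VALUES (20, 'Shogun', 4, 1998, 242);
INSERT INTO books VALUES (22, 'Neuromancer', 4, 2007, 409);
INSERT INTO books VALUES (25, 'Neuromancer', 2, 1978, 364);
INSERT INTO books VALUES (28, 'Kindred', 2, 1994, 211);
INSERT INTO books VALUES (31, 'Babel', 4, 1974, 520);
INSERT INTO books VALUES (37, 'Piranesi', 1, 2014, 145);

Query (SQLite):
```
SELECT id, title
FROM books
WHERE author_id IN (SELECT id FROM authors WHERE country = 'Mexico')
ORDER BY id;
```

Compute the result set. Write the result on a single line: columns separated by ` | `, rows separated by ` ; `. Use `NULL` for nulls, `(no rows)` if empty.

5 | Beloved ; 16 | Kindred ; 37 | Piranesi

Inner query: authors.id where country = 'Mexico'.
Outer: keep books rows whose author_id is in that set.
Inner query → {1}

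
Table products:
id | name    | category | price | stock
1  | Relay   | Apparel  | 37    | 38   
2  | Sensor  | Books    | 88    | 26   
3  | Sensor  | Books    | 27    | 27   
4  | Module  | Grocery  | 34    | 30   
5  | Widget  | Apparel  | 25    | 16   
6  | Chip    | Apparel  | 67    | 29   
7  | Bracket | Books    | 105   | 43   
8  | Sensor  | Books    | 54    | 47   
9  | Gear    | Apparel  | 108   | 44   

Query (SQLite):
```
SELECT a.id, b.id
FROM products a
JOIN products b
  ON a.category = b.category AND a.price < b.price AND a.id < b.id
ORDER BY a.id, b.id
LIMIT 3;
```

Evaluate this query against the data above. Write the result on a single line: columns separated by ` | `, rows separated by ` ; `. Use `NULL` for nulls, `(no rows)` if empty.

Pairs (a,b) with same category, a.price < b.price, a.id < b.id.
category groups: Apparel:{1,5,6,9} Books:{2,3,7,8} Grocery:{4}
Ordered by (a.id, b.id); first 3.

1 | 6 ; 1 | 9 ; 2 | 7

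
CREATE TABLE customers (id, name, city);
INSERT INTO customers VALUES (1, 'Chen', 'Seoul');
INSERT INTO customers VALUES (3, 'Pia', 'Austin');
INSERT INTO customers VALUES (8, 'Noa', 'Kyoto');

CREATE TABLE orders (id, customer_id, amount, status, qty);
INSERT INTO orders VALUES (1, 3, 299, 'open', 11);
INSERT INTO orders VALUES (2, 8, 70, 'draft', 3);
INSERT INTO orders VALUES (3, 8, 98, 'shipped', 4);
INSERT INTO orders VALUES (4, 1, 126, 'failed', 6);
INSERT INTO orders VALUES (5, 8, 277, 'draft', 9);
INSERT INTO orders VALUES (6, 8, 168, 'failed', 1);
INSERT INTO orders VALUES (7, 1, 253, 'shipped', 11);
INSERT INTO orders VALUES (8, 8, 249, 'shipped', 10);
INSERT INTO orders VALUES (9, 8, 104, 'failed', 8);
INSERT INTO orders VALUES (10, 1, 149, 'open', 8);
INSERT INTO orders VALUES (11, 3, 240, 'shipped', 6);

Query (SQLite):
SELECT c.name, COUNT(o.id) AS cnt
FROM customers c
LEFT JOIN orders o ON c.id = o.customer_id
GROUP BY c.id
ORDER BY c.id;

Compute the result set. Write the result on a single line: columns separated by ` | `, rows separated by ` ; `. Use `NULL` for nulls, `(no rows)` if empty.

LEFT JOIN keeps every customers row; unmatched ones get NULL for orders columns.
Group by customers.id and compute COUNT(o.id). COUNT(col) of an all-NULL group is 0.
  1: ids {4, 7, 10} → COUNT(o.id)=3
  3: ids {1, 11} → COUNT(o.id)=2
  8: ids {2, 3, 5, 6, 8, 9} → COUNT(o.id)=6

Chen | 3 ; Pia | 2 ; Noa | 6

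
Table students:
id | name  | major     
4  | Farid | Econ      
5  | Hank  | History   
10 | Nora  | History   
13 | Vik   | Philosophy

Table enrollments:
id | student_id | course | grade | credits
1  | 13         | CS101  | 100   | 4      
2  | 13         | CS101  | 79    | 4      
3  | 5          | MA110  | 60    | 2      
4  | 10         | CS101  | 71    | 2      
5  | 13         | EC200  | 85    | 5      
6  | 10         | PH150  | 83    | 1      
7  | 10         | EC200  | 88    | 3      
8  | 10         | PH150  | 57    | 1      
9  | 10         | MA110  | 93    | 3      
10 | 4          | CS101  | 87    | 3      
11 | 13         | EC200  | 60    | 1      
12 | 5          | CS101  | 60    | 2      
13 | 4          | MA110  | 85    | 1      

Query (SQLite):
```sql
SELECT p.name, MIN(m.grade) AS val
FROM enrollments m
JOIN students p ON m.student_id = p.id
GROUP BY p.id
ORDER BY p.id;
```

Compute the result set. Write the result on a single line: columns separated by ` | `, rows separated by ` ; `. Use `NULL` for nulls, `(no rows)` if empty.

Farid | 85 ; Hank | 60 ; Nora | 57 ; Vik | 60

Join each enrollments row to its students via student_id.
Group joined rows by students.id; compute MIN(m.grade) per group.
  4: ids {10, 13} → MIN(m.grade)=85
  5: ids {3, 12} → MIN(m.grade)=60
  10: ids {4, 6, 7, 8, 9} → MIN(m.grade)=57
  13: ids {1, 2, 5, 11} → MIN(m.grade)=60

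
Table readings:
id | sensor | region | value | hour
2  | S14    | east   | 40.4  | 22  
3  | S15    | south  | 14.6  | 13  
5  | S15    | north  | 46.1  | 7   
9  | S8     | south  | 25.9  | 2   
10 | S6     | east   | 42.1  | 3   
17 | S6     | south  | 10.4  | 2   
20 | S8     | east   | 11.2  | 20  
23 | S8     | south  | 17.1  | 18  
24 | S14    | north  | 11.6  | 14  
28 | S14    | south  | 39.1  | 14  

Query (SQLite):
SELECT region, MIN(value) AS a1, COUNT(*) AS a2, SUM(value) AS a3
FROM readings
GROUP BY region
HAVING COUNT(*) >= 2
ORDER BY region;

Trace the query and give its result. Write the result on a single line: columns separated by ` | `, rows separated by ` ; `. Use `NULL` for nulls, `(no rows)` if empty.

east | 11.2 | 3 | 93.7 ; north | 11.6 | 2 | 57.7 ; south | 10.4 | 5 | 107.1

Group readings by region.
Per group compute: MIN(value), COUNT(*), SUM(value).
HAVING: drop groups with fewer than 2 rows.
  east: ids {2, 10, 20} → MIN(value)=11.2, COUNT(*)=3, SUM(value)=93.7
  north: ids {5, 24} → MIN(value)=11.6, COUNT(*)=2, SUM(value)=57.7
  south: ids {3, 9, 17, 23, 28} → MIN(value)=10.4, COUNT(*)=5, SUM(value)=107.1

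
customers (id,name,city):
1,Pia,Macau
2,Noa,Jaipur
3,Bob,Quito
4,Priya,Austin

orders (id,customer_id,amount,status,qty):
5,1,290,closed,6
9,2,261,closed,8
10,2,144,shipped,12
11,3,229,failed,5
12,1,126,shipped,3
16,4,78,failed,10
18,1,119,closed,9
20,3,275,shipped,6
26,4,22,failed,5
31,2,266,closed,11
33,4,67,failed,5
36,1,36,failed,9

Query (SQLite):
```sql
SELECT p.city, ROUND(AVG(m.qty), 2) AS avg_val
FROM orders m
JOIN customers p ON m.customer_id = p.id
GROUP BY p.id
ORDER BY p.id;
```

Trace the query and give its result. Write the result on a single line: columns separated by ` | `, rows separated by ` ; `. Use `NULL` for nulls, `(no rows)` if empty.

Macau | 6.75 ; Jaipur | 10.33 ; Quito | 5.5 ; Austin | 6.67

Join each orders row to its customers via customer_id.
Group joined rows by customers.id; compute ROUND(AVG(m.qty), 2) per group.
  1: ids {5, 12, 18, 36} → ROUND(AVG(m.qty), 2)=6.75
  2: ids {9, 10, 31} → ROUND(AVG(m.qty), 2)=10.33
  3: ids {11, 20} → ROUND(AVG(m.qty), 2)=5.5
  4: ids {16, 26, 33} → ROUND(AVG(m.qty), 2)=6.67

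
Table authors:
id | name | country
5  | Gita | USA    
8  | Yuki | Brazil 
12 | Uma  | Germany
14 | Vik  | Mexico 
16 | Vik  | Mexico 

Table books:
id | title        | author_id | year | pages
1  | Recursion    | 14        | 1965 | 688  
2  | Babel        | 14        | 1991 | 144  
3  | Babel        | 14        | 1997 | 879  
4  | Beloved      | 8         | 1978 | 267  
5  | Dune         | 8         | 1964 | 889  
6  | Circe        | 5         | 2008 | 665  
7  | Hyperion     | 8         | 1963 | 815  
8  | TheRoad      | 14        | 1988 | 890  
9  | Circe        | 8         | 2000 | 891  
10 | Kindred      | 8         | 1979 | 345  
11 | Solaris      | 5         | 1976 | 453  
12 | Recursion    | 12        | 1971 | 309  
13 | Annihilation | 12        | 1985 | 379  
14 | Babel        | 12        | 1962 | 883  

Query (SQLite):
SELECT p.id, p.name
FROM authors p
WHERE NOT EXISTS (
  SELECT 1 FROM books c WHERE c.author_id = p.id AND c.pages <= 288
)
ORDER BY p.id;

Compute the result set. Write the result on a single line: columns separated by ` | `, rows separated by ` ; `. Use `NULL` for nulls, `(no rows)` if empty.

5 | Gita ; 12 | Uma ; 16 | Vik

For each authors row, check whether any books with matching author_id has pages <= 288.
Keep rows where that is false.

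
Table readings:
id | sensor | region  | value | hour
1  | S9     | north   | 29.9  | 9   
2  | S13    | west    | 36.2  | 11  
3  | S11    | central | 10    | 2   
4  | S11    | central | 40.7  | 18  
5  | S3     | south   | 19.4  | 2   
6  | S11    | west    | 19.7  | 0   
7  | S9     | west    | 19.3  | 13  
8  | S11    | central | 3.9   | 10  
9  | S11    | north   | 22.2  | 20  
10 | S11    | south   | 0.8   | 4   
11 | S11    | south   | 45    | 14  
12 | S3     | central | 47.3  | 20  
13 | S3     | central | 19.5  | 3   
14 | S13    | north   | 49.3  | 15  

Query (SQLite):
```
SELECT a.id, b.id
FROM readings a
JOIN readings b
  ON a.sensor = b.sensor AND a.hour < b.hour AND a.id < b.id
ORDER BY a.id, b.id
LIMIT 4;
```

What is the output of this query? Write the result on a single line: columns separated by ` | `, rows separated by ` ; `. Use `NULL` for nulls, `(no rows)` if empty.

1 | 7 ; 2 | 14 ; 3 | 4 ; 3 | 8

Pairs (a,b) with same sensor, a.hour < b.hour, a.id < b.id.
sensor groups: S11:{3,4,6,8,9,10,11} S13:{2,14} S3:{5,12,13} S9:{1,7}
Ordered by (a.id, b.id); first 4.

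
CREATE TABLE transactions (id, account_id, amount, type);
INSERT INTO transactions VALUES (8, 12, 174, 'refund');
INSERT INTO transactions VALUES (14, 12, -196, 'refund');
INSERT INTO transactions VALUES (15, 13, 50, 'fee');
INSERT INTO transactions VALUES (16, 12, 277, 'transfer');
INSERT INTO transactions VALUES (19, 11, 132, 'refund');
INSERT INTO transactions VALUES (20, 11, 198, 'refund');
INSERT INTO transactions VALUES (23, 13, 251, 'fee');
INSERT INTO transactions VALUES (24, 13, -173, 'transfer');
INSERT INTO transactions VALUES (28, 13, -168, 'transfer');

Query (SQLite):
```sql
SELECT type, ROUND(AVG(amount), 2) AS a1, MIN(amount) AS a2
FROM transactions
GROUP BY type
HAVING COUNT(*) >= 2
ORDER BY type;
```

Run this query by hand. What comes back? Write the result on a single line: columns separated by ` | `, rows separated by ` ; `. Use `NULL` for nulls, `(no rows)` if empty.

Group transactions by type.
Per group compute: ROUND(AVG(amount), 2), MIN(amount).
HAVING: drop groups with fewer than 2 rows.
  fee: ids {15, 23} → ROUND(AVG(amount), 2)=150.5, MIN(amount)=50
  refund: ids {8, 14, 19, 20} → ROUND(AVG(amount), 2)=77, MIN(amount)=-196
  transfer: ids {16, 24, 28} → ROUND(AVG(amount), 2)=-21.33, MIN(amount)=-173

fee | 150.5 | 50 ; refund | 77 | -196 ; transfer | -21.33 | -173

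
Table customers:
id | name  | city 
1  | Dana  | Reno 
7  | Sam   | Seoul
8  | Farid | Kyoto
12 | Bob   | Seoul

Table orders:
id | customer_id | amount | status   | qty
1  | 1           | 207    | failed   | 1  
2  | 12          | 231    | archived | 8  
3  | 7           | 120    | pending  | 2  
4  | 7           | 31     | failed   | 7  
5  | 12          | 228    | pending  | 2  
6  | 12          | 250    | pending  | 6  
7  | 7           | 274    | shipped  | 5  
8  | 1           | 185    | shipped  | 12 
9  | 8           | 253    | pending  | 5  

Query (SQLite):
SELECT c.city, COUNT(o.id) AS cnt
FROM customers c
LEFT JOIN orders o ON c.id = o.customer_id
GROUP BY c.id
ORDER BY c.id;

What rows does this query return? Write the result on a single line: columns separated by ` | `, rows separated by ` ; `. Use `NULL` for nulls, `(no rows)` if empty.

Reno | 2 ; Seoul | 3 ; Kyoto | 1 ; Seoul | 3

LEFT JOIN keeps every customers row; unmatched ones get NULL for orders columns.
Group by customers.id and compute COUNT(o.id). COUNT(col) of an all-NULL group is 0.
  1: ids {1, 8} → COUNT(o.id)=2
  7: ids {3, 4, 7} → COUNT(o.id)=3
  8: ids {9} → COUNT(o.id)=1
  12: ids {2, 5, 6} → COUNT(o.id)=3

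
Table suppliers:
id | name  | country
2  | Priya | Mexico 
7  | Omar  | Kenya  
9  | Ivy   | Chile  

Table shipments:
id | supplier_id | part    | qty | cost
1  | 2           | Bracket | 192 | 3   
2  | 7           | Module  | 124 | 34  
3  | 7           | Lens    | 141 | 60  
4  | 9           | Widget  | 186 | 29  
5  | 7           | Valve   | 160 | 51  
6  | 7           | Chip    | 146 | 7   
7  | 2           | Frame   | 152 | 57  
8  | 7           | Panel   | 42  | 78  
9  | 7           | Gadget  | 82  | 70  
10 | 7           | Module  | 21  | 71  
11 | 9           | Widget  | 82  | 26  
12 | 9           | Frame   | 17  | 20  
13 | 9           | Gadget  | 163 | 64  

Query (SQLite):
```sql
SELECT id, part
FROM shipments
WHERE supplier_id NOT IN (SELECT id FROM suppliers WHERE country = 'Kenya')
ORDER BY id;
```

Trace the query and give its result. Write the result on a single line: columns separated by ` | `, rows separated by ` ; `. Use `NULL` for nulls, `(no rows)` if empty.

1 | Bracket ; 4 | Widget ; 7 | Frame ; 11 | Widget ; 12 | Frame ; 13 | Gadget

Inner query: suppliers.id where country = 'Kenya'.
Outer: keep shipments rows whose supplier_id is not in that set.
Inner query → {7}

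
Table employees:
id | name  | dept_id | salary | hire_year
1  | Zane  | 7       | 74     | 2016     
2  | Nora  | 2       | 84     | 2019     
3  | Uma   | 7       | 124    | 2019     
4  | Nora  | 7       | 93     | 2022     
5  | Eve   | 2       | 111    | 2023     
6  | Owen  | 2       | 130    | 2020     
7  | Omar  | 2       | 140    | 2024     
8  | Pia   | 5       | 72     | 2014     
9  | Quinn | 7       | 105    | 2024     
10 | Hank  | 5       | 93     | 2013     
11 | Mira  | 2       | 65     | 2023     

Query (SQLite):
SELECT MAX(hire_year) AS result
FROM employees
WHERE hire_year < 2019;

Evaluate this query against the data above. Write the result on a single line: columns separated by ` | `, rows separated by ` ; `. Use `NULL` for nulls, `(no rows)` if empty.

2016

Rows where hire_year < 2019 → hire_year values: [2016, 2014, 2013].
MAX of non-NULL values = 2016.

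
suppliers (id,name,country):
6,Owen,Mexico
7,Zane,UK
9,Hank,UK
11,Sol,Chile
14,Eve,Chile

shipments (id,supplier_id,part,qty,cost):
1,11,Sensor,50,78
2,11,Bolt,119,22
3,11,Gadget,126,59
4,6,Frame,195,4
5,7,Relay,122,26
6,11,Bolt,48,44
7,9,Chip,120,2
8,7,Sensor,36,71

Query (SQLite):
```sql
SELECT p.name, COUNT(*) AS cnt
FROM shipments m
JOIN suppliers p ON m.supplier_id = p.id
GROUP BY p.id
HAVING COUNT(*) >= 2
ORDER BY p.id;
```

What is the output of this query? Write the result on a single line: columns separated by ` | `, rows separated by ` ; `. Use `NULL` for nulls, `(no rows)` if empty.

Join each shipments row to its suppliers via supplier_id.
Group joined rows by suppliers.id; compute COUNT(*) per group.
HAVING: keep groups with count ≥ 2.
  6: ids {4} → COUNT(*)=1
  7: ids {5, 8} → COUNT(*)=2
  9: ids {7} → COUNT(*)=1
  11: ids {1, 2, 3, 6} → COUNT(*)=4

Zane | 2 ; Sol | 4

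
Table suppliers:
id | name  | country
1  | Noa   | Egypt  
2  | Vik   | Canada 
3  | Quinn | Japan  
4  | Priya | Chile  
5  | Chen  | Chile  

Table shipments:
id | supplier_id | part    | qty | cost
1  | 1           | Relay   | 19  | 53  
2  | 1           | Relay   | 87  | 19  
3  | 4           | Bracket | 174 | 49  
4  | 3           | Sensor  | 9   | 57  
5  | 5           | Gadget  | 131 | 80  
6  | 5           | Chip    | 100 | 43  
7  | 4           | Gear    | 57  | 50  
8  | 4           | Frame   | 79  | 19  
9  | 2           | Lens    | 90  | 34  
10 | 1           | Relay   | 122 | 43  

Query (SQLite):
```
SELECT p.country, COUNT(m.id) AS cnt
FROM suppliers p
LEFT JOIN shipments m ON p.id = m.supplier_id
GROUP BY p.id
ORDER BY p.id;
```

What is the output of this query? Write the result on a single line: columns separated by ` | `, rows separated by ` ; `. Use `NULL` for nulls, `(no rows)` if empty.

Egypt | 3 ; Canada | 1 ; Japan | 1 ; Chile | 3 ; Chile | 2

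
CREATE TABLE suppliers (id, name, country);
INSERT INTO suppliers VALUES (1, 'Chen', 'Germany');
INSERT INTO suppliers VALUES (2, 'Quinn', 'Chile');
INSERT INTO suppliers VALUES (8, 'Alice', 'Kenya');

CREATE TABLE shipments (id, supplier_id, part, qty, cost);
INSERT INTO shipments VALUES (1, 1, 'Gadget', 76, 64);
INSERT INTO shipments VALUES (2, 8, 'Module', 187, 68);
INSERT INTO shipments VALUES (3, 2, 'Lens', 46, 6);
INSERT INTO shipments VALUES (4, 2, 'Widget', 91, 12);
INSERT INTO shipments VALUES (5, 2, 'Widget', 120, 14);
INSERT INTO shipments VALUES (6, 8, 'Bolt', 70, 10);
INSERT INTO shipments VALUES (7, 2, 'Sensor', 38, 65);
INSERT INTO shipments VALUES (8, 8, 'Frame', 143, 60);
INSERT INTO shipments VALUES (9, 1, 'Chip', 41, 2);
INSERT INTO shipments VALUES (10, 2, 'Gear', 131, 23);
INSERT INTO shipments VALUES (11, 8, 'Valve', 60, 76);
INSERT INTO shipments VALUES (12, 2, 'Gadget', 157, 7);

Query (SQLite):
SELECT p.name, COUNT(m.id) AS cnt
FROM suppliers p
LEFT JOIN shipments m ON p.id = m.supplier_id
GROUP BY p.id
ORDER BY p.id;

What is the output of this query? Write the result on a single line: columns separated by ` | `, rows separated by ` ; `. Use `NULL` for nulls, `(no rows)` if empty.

Chen | 2 ; Quinn | 6 ; Alice | 4

LEFT JOIN keeps every suppliers row; unmatched ones get NULL for shipments columns.
Group by suppliers.id and compute COUNT(m.id). COUNT(col) of an all-NULL group is 0.
  1: ids {1, 9} → COUNT(m.id)=2
  2: ids {3, 4, 5, 7, 10, 12} → COUNT(m.id)=6
  8: ids {2, 6, 8, 11} → COUNT(m.id)=4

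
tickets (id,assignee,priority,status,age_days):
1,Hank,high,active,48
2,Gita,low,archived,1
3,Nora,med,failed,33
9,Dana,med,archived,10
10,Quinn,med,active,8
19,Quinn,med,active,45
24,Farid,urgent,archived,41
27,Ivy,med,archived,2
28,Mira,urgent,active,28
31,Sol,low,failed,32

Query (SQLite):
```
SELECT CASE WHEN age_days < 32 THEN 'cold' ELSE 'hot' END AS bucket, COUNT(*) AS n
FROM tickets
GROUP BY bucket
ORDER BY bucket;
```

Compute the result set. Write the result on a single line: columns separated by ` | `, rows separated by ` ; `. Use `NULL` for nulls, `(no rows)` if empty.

cold | 5 ; hot | 5

Bucket rows by age_days < 32 → 'cold' else 'hot'; count each bucket.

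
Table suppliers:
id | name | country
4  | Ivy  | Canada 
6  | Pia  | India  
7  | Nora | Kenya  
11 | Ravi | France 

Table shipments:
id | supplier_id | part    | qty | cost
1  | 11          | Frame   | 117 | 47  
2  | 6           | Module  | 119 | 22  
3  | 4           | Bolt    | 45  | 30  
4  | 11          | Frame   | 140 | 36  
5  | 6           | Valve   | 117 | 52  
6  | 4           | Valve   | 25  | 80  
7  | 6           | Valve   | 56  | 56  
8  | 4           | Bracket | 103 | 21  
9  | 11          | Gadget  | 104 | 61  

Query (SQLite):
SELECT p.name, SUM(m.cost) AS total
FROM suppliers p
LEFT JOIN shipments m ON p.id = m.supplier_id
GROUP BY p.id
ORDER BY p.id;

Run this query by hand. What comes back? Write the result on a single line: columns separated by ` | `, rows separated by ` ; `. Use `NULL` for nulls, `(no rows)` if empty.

Ivy | 131 ; Pia | 130 ; Nora | NULL ; Ravi | 144

LEFT JOIN keeps every suppliers row; unmatched ones get NULL for shipments columns.
Group by suppliers.id and compute SUM(m.cost). SUM over an all-NULL group is NULL.
  4: ids {3, 6, 8} → SUM(m.cost)=131
  6: ids {2, 5, 7} → SUM(m.cost)=130
  7: ids {—} → SUM(m.cost)=NULL
  11: ids {1, 4, 9} → SUM(m.cost)=144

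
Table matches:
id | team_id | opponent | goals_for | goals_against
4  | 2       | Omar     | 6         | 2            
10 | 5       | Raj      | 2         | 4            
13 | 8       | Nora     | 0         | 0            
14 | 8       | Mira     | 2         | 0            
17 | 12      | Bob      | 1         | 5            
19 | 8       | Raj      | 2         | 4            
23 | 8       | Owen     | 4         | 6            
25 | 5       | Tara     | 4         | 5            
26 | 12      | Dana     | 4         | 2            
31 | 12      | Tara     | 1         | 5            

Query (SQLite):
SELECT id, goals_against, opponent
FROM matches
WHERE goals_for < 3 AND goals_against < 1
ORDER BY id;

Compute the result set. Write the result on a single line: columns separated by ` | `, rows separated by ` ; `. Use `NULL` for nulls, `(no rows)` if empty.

13 | 0 | Nora ; 14 | 0 | Mira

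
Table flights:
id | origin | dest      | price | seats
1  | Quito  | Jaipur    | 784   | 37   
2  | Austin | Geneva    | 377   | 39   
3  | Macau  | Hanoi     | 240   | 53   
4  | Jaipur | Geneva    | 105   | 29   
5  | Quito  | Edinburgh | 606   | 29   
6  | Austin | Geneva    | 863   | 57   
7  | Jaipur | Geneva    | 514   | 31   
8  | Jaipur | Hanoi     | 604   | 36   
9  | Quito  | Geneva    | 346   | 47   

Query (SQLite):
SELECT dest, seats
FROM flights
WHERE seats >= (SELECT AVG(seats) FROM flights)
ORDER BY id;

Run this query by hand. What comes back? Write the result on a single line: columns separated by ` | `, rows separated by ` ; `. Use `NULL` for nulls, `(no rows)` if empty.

Hanoi | 53 ; Geneva | 57 ; Geneva | 47

Scalar subquery: AVG(seats) over all flights rows = 39.777778 (≈; comparison uses full precision).
Keep rows where seats >= that value.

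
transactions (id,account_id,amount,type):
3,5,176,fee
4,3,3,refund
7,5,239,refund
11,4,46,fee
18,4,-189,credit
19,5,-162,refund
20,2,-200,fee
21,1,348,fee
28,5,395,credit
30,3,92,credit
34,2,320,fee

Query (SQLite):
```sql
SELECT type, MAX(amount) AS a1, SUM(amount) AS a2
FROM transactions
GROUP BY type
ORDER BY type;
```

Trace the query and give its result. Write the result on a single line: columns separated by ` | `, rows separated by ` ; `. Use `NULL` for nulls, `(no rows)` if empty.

credit | 395 | 298 ; fee | 348 | 690 ; refund | 239 | 80

Group transactions by type.
Per group compute: MAX(amount), SUM(amount).
  credit: ids {18, 28, 30} → MAX(amount)=395, SUM(amount)=298
  fee: ids {3, 11, 20, 21, 34} → MAX(amount)=348, SUM(amount)=690
  refund: ids {4, 7, 19} → MAX(amount)=239, SUM(amount)=80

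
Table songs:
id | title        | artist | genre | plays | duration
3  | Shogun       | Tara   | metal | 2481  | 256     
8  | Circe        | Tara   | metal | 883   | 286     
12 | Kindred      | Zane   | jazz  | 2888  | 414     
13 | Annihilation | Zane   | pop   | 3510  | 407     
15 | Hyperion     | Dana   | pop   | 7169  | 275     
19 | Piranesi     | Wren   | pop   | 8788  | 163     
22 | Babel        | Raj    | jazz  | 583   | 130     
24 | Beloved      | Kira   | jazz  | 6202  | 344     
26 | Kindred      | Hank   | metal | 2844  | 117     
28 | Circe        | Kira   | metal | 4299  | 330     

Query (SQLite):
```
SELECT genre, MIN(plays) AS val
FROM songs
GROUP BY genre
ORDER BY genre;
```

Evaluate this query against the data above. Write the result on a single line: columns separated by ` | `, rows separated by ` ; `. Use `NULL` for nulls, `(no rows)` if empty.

Partition songs by genre; compute MIN(plays) within each group.
  jazz: ids {12, 22, 24} → MIN(plays)=583
  metal: ids {3, 8, 26, 28} → MIN(plays)=883
  pop: ids {13, 15, 19} → MIN(plays)=3510

jazz | 583 ; metal | 883 ; pop | 3510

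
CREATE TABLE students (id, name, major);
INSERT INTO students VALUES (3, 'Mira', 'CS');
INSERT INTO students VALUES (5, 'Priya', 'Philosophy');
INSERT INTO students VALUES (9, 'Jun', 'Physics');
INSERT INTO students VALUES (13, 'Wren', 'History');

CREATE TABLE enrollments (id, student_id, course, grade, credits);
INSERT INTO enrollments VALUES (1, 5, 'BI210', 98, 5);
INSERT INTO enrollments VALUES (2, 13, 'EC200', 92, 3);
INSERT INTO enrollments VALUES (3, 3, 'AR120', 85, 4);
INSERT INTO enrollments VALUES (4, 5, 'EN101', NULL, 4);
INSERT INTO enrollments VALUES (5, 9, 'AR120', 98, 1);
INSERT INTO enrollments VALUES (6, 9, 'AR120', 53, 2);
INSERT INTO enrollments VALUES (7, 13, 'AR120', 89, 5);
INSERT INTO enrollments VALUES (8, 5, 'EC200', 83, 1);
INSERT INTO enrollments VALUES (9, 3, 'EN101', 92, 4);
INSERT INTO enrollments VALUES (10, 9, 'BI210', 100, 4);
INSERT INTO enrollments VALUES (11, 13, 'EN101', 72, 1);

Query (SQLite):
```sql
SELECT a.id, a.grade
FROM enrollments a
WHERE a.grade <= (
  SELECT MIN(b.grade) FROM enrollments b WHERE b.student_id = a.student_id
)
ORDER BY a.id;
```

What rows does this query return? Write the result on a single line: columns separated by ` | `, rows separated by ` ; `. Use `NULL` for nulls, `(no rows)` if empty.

For each enrollments row a, compute MIN(grade) over rows sharing a.student_id.
Keep row a if a.grade <= that per-group MIN.
  student_id=3: MIN(grade) = 85
  student_id=5: MIN(grade) = 83
  student_id=9: MIN(grade) = 53
  student_id=13: MIN(grade) = 72

3 | 85 ; 6 | 53 ; 8 | 83 ; 11 | 72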